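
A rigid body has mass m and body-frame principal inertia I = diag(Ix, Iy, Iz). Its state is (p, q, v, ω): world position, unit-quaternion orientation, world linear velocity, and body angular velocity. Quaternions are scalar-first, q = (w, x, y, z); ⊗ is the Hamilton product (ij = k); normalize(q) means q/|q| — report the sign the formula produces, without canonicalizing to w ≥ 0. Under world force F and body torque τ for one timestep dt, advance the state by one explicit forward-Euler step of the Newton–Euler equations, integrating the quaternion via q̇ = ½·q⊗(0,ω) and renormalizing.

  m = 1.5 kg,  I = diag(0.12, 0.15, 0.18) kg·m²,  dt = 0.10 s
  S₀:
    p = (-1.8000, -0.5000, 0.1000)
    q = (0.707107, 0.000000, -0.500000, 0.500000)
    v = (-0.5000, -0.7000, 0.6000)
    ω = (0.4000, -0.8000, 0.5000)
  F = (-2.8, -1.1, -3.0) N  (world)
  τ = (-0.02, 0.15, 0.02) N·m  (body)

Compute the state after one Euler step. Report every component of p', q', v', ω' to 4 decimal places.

a = (-1.8667, -0.7333, -2.0000)
p' = p + v·dt = (-1.8500, -0.5700, 0.1600)
new velocity v' = (-0.6867, -0.7733, 0.4000)
gyro term ω×Iω = (-0.0120, -0.0120, -0.0096)
angular accel α = (-0.0667, 1.0800, 0.1644)
ω + α·dt = (0.3933, -0.6920, 0.5164)
2q̇ = q⊗(0,ω) = (-0.6500000, 0.4328428, -0.3656856, 0.5535535)
q' = normalize(q + ½dt·q⊗(0,ω)) = (0.6737, 0.0216, -0.5176, 0.5270)

p' = (-1.8500, -0.5700, 0.1600)
q' = (0.6737, 0.0216, -0.5176, 0.5270)
v' = (-0.6867, -0.7733, 0.4000)
ω' = (0.3933, -0.6920, 0.5164)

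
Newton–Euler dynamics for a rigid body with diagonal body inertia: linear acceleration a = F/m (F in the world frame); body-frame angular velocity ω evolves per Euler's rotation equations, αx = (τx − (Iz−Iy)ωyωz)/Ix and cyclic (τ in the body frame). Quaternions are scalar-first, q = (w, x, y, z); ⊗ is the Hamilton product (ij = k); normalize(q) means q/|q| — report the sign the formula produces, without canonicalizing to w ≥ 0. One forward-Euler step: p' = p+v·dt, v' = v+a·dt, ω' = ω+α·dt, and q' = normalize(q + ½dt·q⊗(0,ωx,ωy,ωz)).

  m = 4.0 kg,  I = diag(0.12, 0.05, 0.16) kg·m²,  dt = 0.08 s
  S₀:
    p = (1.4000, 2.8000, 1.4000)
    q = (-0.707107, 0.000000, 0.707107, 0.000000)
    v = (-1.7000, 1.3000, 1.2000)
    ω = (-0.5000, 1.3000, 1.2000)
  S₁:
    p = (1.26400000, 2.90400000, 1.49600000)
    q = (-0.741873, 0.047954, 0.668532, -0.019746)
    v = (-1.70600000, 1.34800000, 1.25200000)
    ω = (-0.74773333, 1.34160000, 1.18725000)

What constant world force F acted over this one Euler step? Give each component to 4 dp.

v₁ − v₀ = (-0.00600000, 0.04800000, 0.05200000)
applied force F = (-0.3000, 2.4000, 2.6000)

F = (-0.3000, 2.4000, 2.6000)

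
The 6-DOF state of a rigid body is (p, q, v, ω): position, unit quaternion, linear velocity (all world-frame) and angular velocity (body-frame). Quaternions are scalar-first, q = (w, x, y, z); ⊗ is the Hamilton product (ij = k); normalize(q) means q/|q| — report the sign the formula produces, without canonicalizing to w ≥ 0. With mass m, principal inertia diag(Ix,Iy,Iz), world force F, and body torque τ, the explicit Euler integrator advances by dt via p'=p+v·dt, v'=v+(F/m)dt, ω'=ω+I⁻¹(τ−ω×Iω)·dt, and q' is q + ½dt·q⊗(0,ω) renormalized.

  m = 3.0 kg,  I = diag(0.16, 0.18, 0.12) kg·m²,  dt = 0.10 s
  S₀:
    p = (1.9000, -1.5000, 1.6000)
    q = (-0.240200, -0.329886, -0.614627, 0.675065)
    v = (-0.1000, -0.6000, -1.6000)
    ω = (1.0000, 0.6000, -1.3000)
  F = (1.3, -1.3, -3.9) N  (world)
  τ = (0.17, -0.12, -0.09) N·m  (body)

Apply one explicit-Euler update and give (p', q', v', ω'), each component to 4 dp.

linear accel F/m = (0.4333, -0.4333, -1.3000)
new position p' = (1.8900, -1.5600, 1.4400)
v' = v + a·dt = (-0.0567, -0.6433, -1.7300)
precession coupling ω×(Iω) = (0.0468, -0.0520, 0.0120)
angular accel α = (0.7700, -0.3778, -0.8500)
ω + α·dt = (1.0770, 0.5622, -1.3850)
Hamilton product q⊗(0,ω) = (1.5762467, 0.1537761, 0.1020932, 0.7289554)
q' = normalize(q + ½dt·q⊗(0,ω)) = (-0.1608, -0.3210, -0.6072, 0.7088)

p' = (1.8900, -1.5600, 1.4400)
q' = (-0.1608, -0.3210, -0.6072, 0.7088)
v' = (-0.0567, -0.6433, -1.7300)
ω' = (1.0770, 0.5622, -1.3850)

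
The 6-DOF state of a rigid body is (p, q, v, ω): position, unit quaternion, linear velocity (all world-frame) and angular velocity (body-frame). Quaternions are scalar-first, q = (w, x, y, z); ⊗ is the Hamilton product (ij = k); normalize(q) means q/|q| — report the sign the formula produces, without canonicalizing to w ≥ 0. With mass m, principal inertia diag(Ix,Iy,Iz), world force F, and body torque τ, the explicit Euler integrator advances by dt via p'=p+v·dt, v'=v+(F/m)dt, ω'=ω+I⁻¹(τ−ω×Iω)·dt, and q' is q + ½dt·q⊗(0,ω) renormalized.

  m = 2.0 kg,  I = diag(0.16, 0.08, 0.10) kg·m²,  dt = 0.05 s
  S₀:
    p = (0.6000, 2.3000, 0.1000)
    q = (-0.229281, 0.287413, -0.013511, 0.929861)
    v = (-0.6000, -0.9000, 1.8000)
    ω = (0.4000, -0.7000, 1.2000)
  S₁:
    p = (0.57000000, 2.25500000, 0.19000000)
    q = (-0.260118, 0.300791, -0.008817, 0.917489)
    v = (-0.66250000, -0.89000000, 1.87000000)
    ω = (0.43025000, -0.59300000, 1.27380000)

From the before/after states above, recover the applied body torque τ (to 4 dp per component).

ω₁ − ω₀ = (0.03025000, 0.10700000, 0.07380000)
applied torque τ = (0.0800, 0.2000, 0.1700)

τ = (0.0800, 0.2000, 0.1700)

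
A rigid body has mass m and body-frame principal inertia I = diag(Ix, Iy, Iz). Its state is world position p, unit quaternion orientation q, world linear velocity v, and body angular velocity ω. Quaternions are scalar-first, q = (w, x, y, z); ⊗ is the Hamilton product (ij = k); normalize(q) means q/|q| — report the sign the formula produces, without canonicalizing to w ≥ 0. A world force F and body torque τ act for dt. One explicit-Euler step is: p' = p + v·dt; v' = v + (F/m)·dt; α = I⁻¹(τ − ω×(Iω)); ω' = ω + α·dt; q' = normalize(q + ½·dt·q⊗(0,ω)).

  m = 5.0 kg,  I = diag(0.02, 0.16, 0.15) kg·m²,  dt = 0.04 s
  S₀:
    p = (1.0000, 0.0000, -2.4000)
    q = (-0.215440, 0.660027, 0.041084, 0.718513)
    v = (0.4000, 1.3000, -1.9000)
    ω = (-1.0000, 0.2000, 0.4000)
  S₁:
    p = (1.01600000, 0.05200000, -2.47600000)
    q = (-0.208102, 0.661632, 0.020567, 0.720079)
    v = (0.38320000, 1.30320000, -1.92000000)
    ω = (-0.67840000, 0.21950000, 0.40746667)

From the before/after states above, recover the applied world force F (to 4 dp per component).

v₁ − v₀ = (-0.01680000, 0.00320000, -0.02000000)
F = m·Δv/dt = (-2.1000, 0.4000, -2.5000)

F = (-2.1000, 0.4000, -2.5000)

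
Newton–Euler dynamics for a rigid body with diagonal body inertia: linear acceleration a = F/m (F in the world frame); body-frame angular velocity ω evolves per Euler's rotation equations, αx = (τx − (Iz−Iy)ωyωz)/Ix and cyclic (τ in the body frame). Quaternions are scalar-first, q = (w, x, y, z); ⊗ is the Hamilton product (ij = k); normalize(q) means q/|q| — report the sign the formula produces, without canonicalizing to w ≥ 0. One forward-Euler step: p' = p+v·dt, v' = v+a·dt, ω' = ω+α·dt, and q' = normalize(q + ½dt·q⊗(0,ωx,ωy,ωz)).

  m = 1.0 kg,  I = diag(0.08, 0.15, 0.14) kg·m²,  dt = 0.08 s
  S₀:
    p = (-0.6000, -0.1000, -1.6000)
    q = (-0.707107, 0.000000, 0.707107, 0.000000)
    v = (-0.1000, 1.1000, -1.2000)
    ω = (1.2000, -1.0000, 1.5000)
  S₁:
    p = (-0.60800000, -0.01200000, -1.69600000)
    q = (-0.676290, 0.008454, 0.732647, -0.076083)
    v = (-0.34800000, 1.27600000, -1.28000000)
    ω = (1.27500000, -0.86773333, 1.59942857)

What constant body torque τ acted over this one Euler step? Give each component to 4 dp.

τ = (0.0900, 0.1400, 0.0900)

Δω = ω₁−ω₀ = (0.07500000, 0.13226667, 0.09942857)
precession coupling = (0.0150, -0.1080, -0.0840)
I·α + gyro = (0.0900, 0.1400, 0.0900)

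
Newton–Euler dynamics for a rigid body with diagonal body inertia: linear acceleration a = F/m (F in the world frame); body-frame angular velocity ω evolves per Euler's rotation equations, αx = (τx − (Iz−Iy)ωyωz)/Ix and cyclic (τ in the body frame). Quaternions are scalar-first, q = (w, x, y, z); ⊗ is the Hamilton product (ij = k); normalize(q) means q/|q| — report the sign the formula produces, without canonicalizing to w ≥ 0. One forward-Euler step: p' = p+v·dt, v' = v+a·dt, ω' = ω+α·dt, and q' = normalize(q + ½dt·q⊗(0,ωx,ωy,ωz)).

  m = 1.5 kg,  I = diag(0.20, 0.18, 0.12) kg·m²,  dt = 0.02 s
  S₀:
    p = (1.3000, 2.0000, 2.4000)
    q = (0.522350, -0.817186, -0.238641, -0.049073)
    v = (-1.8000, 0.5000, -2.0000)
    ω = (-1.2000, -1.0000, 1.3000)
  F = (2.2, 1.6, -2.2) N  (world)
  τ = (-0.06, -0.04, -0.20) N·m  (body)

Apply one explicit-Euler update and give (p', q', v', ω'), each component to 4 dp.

a = (1.4667, 1.0667, -1.4667)
new position p' = (1.2640, 2.0100, 2.3600)
v + (F/m)dt = (-1.7707, 0.5213, -2.0293)
ω×(Iω) gyroscopic = (0.0780, -0.1248, -0.0240)
α = I⁻¹(τ − ω×Iω) = (-0.6900, 0.4711, -1.4667)
ω + α·dt = (-1.2138, -0.9906, 1.2707)
q⊗(0,ω) = (-1.1554693, -0.9861263, 0.5988794, 1.2098718)
updated quaternion q' = (0.5107, -0.8269, -0.2326, -0.0370)

p' = (1.2640, 2.0100, 2.3600)
q' = (0.5107, -0.8269, -0.2326, -0.0370)
v' = (-1.7707, 0.5213, -2.0293)
ω' = (-1.2138, -0.9906, 1.2707)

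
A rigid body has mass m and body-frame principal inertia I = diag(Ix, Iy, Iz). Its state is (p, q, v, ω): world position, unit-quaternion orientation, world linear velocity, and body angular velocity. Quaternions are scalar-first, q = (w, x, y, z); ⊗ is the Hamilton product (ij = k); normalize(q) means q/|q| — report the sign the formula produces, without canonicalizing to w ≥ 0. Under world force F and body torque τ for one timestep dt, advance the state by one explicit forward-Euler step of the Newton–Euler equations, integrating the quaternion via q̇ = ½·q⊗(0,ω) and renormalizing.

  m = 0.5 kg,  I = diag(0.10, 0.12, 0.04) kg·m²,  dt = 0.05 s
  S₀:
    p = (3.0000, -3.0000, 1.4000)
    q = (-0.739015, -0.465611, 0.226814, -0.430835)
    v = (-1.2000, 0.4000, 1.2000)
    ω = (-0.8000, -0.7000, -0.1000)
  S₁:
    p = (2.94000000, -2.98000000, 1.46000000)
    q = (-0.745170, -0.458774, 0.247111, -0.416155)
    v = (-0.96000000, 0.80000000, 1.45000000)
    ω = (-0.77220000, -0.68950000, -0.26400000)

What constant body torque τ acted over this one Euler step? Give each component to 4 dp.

Δω = ω₁−ω₀ = (0.02780000, 0.01050000, -0.16400000)
applied torque τ = (0.0500, 0.0300, -0.1200)

τ = (0.0500, 0.0300, -0.1200)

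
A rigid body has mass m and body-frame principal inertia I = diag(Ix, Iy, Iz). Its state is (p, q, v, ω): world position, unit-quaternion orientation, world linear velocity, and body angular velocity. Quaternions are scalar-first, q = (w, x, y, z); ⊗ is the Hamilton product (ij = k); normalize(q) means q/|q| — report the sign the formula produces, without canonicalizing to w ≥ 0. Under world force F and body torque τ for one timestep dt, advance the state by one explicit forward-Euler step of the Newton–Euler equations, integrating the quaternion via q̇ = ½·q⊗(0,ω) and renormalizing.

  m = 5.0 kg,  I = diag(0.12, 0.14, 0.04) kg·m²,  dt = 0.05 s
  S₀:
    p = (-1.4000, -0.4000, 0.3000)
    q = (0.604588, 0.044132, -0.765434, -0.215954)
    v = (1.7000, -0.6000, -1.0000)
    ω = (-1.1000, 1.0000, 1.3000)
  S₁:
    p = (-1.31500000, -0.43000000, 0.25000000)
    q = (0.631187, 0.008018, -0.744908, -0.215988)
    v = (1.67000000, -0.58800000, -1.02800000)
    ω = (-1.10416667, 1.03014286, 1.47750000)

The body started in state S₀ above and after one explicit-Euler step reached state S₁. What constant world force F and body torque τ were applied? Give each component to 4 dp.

F = (-3.0000, 1.2000, -2.8000)
τ = (-0.1400, -0.0300, 0.1200)

ω₁ − ω₀ = (-0.00416667, 0.03014286, 0.17750000)
gyro term ω₀×Iω₀ = (-0.1300, -0.1144, -0.0220)
τ = I·(Δω/dt) + ω₀×(Iω₀) = (-0.1400, -0.0300, 0.1200)
Δv = v₁−v₀ = (-0.03000000, 0.01200000, -0.02800000)
F = m·Δv/dt = (-3.0000, 1.2000, -2.8000)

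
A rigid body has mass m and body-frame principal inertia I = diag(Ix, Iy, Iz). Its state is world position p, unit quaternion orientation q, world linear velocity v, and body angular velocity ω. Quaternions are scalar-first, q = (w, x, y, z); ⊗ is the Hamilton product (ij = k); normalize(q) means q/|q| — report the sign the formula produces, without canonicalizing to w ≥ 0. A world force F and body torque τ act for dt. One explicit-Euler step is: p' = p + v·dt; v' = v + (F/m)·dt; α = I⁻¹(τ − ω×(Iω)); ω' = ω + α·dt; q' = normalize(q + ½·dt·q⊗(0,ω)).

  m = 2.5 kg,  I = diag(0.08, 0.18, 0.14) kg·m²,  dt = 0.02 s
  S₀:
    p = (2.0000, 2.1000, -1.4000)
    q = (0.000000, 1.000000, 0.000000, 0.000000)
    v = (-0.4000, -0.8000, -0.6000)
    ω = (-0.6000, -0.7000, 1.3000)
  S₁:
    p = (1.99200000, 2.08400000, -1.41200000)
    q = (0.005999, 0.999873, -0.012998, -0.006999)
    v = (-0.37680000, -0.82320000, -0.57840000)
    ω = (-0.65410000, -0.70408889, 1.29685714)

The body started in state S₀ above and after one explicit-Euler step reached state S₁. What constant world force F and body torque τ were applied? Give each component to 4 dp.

F = (2.9000, -2.9000, 2.7000)
τ = (-0.1800, 0.0100, 0.0200)

rate change Δω = (-0.05410000, -0.00408889, -0.00314286)
ω₀×(Iω₀) = (0.0364, 0.0468, 0.0420)
I·α + gyro = (-0.1800, 0.0100, 0.0200)
Δv = v₁−v₀ = (0.02320000, -0.02320000, 0.02160000)
m·(v₁−v₀)/dt = (2.9000, -2.9000, 2.7000)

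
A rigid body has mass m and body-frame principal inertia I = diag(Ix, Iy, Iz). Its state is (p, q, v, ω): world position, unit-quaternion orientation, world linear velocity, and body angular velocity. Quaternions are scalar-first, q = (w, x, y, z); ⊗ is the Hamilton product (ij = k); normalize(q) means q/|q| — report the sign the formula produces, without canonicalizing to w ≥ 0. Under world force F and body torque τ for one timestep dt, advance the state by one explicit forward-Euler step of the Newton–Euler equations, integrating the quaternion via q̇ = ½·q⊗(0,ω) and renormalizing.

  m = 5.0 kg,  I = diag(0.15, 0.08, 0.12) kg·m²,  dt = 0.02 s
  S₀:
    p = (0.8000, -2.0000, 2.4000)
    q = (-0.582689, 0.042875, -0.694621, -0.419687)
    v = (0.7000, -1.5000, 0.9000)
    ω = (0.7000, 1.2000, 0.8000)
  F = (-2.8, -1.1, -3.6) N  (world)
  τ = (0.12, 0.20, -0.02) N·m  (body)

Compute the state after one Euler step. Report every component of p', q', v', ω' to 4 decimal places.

p' = (0.8140, -2.0300, 2.4180)
q' = (-0.5712, 0.0383, -0.7048, -0.4189)
v' = (0.6888, -1.5044, 0.8856)
ω' = (0.7109, 1.2458, 0.8065)

a = F/m = (-0.5600, -0.2200, -0.7200)
p' = p + v·dt = (0.8140, -2.0300, 2.4180)
new velocity v' = (0.6888, -1.5044, 0.8856)
gyro term ω×Iω = (0.0384, 0.0168, -0.0588)
(τ − ω×Iω)/I = (0.5440, 2.2900, 0.3233)
new body rate ω' = (0.7109, 1.2458, 0.8065)
q⊗(0,ω) = (1.1392823, -0.4599547, -1.0273077, 0.0715335)
q + ½dt·q⊗(0,ω), renormalized = (-0.5712, 0.0383, -0.7048, -0.4189)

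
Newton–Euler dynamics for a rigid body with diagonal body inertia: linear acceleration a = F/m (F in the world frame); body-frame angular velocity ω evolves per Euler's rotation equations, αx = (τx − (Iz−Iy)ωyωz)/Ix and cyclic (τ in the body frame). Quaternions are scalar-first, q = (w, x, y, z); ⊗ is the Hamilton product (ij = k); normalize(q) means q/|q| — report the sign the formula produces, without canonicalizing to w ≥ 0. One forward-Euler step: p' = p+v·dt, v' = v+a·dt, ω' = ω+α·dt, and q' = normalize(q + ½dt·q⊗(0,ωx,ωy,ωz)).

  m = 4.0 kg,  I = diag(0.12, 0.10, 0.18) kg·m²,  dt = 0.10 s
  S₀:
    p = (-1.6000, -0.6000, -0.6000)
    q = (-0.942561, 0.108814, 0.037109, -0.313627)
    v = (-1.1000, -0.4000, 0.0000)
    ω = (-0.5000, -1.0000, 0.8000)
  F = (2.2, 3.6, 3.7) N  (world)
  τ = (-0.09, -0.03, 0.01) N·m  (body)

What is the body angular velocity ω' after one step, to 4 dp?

ω' = (-0.5217, -1.0540, 0.8111)

angular accel α = (-0.2167, -0.5400, 0.1111)
ω + α·dt = (-0.5217, -1.0540, 0.8111)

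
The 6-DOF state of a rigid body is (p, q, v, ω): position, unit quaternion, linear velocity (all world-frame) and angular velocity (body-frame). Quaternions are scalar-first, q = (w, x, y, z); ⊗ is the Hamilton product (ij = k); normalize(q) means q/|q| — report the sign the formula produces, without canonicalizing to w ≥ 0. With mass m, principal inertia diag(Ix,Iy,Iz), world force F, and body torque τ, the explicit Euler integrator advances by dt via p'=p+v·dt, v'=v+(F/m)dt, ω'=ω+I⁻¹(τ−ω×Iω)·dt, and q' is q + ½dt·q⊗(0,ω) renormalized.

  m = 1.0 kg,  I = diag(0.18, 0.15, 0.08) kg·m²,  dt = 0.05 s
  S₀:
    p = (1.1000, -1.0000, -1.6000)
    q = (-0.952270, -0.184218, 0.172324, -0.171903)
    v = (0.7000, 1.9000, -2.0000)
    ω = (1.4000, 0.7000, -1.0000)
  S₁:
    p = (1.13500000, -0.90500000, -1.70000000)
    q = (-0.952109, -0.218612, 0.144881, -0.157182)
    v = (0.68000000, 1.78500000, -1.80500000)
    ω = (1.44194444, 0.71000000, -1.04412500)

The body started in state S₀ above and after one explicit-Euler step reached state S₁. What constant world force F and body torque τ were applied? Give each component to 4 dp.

F = (-0.4000, -2.3000, 3.9000)
τ = (0.2000, -0.1100, -0.1000)

velocity change Δv = (-0.02000000, -0.11500000, 0.19500000)
applied force F = (-0.4000, -2.3000, 3.9000)
ω₁ − ω₀ = (0.04194444, 0.01000000, -0.04412500)
ω₀×(Iω₀) = (0.0490, -0.1400, -0.0294)
I·α + gyro = (0.2000, -0.1100, -0.1000)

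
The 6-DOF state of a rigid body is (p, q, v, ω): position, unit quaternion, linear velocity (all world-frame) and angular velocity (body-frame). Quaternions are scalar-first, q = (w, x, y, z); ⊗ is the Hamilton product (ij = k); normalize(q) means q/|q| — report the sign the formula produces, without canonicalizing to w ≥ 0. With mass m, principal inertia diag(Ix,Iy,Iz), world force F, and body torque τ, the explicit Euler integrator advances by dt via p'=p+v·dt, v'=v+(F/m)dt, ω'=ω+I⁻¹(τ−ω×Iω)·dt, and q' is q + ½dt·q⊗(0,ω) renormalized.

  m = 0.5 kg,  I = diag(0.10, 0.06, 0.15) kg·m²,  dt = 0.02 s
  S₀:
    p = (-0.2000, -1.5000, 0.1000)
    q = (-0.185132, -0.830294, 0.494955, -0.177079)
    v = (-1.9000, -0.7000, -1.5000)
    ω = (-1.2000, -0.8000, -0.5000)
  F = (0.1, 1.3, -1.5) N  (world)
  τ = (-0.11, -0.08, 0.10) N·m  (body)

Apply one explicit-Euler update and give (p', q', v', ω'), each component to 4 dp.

p' = (-0.2380, -1.5140, 0.0700)
q' = (-0.1920, -0.8319, 0.4944, -0.1636)
v' = (-1.8960, -0.6480, -1.5600)
ω' = (-1.2292, -0.8167, -0.4815)

gyro term ω×Iω = (0.0360, -0.0300, -0.0384)
α = I⁻¹(τ − ω×Iω) = (-1.4600, -0.8333, 0.9227)
ω' = ω + α·dt = (-1.2292, -0.8167, -0.4815)
2q̇ = q⊗(0,ω) = (-0.6889283, -0.1669823, -0.0545466, 1.3507472)
q' = normalize(q + ½dt·q⊗(0,ω)) = (-0.1920, -0.8319, 0.4944, -0.1636)
a = (0.2000, 2.6000, -3.0000)
p' = p + v·dt = (-0.2380, -1.5140, 0.0700)
new velocity v' = (-1.8960, -0.6480, -1.5600)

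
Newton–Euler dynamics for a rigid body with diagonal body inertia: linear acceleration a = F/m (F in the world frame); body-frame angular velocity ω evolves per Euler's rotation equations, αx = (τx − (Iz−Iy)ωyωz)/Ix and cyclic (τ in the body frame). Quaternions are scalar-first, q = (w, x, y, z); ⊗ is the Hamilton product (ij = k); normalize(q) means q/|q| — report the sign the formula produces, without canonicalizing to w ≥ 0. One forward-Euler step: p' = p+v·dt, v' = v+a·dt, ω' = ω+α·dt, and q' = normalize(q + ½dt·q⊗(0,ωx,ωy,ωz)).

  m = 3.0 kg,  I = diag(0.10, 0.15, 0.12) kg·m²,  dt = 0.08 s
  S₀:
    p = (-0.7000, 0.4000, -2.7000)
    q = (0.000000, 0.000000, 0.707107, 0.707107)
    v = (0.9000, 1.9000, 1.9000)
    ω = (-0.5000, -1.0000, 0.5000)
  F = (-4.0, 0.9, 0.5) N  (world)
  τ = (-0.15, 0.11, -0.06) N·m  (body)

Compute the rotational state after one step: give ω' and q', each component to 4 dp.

ω×(Iω) gyroscopic = (0.0150, 0.0050, 0.0250)
(τ − ω×Iω)/I = (-1.6500, 0.7000, -0.7083)
new body rate ω' = (-0.6320, -0.9440, 0.4433)
2q̇ = q⊗(0,ω) = (0.3535535, 1.0606605, -0.3535535, 0.3535535)
q' = normalize(q + ½dt·q⊗(0,ω)) = (0.0141, 0.0424, 0.6921, 0.7204)

ω' = (-0.6320, -0.9440, 0.4433)
q' = (0.0141, 0.0424, 0.6921, 0.7204)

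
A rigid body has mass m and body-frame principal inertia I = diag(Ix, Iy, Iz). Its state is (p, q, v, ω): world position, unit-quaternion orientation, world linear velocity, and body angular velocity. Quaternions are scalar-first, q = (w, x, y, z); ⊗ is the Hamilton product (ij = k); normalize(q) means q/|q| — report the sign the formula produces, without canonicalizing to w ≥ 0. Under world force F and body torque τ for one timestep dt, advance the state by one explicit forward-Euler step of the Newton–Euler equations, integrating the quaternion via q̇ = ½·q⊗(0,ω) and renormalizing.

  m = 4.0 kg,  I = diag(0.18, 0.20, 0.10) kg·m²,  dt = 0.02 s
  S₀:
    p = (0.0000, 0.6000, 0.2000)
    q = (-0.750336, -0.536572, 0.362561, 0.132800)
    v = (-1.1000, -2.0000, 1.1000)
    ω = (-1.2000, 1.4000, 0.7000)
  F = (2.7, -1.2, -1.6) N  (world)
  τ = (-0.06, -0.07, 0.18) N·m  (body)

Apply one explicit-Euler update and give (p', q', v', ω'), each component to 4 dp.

p' = (-0.0220, 0.5600, 0.2220)
q' = (-0.7626, -0.5268, 0.3541, 0.1244)
v' = (-1.0865, -2.0060, 1.0920)
ω' = (-1.1958, 1.3997, 0.7427)

precession coupling ω×(Iω) = (-0.0980, -0.0672, -0.0336)
(τ − ω×Iω)/I = (0.2111, -0.0140, 2.1360)
new body rate ω' = (-1.1958, 1.3997, 0.7427)
q⊗(0,ω) = (-1.2444318, 0.9682759, -0.8342300, -0.8413628)
q' = normalize(q + ½dt·q⊗(0,ω)) = (-0.7626, -0.5268, 0.3541, 0.1244)
new position p' = (-0.0220, 0.5600, 0.2220)
new velocity v' = (-1.0865, -2.0060, 1.0920)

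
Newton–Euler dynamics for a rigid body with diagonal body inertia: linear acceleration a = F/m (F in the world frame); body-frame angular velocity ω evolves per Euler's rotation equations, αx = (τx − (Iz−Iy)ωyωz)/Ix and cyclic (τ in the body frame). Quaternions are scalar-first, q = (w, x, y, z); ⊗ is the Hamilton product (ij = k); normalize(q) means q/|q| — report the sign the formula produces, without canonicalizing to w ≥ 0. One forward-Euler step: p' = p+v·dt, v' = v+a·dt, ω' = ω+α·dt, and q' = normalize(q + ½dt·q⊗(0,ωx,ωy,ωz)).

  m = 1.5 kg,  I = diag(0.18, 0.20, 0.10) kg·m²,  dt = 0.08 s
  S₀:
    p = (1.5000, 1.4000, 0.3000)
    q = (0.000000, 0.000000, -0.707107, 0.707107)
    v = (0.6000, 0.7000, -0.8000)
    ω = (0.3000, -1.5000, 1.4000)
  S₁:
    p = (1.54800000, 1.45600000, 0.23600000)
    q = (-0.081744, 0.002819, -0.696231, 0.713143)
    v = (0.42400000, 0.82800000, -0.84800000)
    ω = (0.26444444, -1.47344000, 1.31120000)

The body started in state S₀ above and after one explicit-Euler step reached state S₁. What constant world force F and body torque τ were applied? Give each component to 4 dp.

F = (-3.3000, 2.4000, -0.9000)
τ = (0.1300, 0.1000, -0.1200)

v₁ − v₀ = (-0.17600000, 0.12800000, -0.04800000)
F = m·Δv/dt = (-3.3000, 2.4000, -0.9000)
ω₁ − ω₀ = (-0.03555556, 0.02656000, -0.08880000)
ω₀×(Iω₀) = (0.2100, 0.0336, -0.0090)
I·α + gyro = (0.1300, 0.1000, -0.1200)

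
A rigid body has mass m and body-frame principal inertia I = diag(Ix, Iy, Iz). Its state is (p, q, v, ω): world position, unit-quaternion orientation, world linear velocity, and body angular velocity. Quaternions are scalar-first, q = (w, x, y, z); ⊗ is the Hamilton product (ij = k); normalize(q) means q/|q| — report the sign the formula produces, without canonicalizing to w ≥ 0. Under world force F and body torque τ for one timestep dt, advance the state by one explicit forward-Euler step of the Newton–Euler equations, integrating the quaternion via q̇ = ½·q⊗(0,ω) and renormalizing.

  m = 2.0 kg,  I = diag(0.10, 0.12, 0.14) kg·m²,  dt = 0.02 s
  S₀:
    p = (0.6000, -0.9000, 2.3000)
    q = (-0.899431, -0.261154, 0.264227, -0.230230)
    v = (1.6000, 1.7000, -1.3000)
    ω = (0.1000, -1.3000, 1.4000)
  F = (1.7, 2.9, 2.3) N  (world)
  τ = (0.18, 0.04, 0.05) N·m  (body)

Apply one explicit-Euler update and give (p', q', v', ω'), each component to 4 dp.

α = I⁻¹(τ − ω×Iω) = (2.1640, 0.3800, 0.3757)
ω + α·dt = (0.1433, -1.2924, 1.4075)
2q̇ = q⊗(0,ω) = (0.6919325, -0.0193243, 1.5118529, -0.9461259)
updated quaternion q' = (-0.8923, -0.2613, 0.2793, -0.2396)
a = F/m = (0.8500, 1.4500, 1.1500)
p + v·dt = (0.6320, -0.8660, 2.2740)
v' = v + a·dt = (1.6170, 1.7290, -1.2770)

p' = (0.6320, -0.8660, 2.2740)
q' = (-0.8923, -0.2613, 0.2793, -0.2396)
v' = (1.6170, 1.7290, -1.2770)
ω' = (0.1433, -1.2924, 1.4075)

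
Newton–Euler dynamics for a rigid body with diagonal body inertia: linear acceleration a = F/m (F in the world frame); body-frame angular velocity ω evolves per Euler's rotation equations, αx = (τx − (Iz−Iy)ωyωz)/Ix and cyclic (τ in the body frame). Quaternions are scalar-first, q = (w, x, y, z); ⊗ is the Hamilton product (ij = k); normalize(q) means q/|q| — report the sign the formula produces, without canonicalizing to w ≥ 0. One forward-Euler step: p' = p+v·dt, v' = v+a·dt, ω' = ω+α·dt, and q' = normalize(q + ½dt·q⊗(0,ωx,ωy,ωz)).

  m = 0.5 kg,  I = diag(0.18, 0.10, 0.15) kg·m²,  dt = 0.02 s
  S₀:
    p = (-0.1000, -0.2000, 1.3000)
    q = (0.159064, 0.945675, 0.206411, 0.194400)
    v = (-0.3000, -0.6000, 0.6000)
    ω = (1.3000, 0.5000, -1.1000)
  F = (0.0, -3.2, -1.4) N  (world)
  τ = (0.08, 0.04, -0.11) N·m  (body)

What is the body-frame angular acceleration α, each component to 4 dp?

gyro term ω×Iω = (-0.0275, -0.0429, -0.0520)
angular accel α = (0.5972, 0.8290, -0.3867)

α = (0.5972, 0.8290, -0.3867)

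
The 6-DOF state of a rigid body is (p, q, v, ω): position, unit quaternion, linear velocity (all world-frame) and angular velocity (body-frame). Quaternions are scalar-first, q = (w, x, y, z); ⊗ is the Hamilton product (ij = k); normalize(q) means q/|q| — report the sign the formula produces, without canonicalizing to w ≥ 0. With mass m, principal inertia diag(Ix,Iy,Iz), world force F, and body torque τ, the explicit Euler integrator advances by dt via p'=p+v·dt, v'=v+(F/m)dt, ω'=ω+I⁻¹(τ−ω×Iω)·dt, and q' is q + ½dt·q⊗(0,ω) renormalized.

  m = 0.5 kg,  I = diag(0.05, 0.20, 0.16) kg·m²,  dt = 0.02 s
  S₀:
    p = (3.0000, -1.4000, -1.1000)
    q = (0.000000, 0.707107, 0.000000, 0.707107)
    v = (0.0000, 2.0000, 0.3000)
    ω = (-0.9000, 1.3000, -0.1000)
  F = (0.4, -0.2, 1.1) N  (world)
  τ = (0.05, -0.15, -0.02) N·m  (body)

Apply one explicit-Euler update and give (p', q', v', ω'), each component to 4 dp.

ω×(Iω) gyroscopic = (0.0052, -0.0099, -0.1755)
α = I⁻¹(τ − ω×Iω) = (0.8960, -0.7005, 0.9719)
new body rate ω' = (-0.8821, 1.2860, -0.0806)
q⊗(0,ω) = (0.7071070, -0.9192391, -0.5656856, 0.9192391)
q + ½dt·q⊗(0,ω), renormalized = (0.0071, 0.6978, -0.0057, 0.7162)
p' = p + v·dt = (3.0000, -1.3600, -1.0940)
v + (F/m)dt = (0.0160, 1.9920, 0.3440)

p' = (3.0000, -1.3600, -1.0940)
q' = (0.0071, 0.6978, -0.0057, 0.7162)
v' = (0.0160, 1.9920, 0.3440)
ω' = (-0.8821, 1.2860, -0.0806)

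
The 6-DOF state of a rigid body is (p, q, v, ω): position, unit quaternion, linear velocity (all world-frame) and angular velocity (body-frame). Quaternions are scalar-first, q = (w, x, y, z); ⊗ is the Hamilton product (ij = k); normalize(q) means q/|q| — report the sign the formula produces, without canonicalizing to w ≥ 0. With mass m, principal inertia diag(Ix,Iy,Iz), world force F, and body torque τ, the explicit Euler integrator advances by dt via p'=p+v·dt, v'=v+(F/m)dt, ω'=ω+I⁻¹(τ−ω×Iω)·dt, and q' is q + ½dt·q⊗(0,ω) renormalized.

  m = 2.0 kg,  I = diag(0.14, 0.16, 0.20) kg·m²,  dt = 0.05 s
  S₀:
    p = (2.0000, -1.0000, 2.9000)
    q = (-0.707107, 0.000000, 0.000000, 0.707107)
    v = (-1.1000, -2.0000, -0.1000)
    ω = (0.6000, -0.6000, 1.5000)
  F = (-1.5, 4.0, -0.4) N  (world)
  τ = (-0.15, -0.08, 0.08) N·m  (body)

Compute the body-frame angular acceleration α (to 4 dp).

ω×(Iω) gyroscopic = (-0.0360, -0.0540, -0.0072)
α = I⁻¹(τ − ω×Iω) = (-0.8143, -0.1625, 0.4360)

α = (-0.8143, -0.1625, 0.4360)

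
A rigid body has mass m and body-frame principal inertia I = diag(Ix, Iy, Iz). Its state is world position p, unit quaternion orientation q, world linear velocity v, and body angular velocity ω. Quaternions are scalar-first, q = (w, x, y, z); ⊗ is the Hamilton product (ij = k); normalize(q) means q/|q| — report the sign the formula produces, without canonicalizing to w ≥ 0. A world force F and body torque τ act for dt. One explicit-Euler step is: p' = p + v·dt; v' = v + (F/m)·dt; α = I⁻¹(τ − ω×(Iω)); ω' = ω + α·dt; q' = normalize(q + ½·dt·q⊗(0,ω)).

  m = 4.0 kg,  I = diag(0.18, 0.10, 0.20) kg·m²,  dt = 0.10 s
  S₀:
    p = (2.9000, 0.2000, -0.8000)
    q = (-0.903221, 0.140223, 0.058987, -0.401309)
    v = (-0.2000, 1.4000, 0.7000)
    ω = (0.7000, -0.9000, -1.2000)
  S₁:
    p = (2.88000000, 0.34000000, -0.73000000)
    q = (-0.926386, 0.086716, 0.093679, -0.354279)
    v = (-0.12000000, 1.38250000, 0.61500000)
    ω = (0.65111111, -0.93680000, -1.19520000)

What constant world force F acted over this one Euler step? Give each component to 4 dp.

F = (3.2000, -0.7000, -3.4000)

Δv = v₁−v₀ = (0.08000000, -0.01750000, -0.08500000)
m·(v₁−v₀)/dt = (3.2000, -0.7000, -3.4000)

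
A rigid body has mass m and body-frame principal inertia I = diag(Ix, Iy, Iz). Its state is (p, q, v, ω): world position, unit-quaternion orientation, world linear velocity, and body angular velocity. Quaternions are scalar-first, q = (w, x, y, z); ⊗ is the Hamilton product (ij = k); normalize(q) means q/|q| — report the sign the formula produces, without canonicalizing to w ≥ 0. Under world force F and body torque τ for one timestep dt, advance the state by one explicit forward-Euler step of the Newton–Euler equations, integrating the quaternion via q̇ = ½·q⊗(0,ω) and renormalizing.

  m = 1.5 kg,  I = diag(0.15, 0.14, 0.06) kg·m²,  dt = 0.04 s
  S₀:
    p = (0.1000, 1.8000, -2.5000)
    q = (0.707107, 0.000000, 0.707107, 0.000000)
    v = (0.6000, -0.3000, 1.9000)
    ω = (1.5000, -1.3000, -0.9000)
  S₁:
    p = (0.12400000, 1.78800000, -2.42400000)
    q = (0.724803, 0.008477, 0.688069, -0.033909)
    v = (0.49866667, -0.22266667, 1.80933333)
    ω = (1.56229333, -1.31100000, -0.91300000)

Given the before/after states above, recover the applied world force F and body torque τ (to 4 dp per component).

rate change Δω = (0.06229333, -0.01100000, -0.01300000)
applied torque τ = (0.1400, -0.1600, 0.0000)
v₁ − v₀ = (-0.10133333, 0.07733333, -0.09066667)
applied force F = (-3.8000, 2.9000, -3.4000)

F = (-3.8000, 2.9000, -3.4000)
τ = (0.1400, -0.1600, 0.0000)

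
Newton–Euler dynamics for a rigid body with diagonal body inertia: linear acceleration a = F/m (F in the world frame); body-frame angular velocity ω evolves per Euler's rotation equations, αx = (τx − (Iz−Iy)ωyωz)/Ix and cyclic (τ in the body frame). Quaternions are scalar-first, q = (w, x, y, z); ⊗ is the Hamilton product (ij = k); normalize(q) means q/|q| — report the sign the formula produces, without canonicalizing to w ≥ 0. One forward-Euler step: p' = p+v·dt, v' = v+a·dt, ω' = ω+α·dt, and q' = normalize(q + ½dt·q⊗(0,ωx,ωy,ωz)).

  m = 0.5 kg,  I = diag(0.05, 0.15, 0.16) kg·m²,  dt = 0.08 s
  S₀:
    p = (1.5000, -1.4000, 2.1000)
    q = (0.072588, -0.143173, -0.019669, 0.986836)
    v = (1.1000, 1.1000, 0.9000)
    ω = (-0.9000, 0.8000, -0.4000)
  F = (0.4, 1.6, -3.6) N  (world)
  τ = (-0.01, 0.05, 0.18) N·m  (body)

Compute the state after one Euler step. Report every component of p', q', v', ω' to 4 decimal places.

p' = (1.5880, -1.3120, 2.1720)
q' = (0.0837, -0.1768, -0.0551, 0.9791)
v' = (1.1640, 1.3560, 0.3240)
ω' = (-0.9109, 0.8478, -0.2740)

linear accel F/m = (0.8000, 3.2000, -7.2000)
p + v·dt = (1.5880, -1.3120, 2.1720)
new velocity v' = (1.1640, 1.3560, 0.3240)
precession coupling ω×(Iω) = (-0.0032, -0.0396, -0.0720)
angular accel α = (-0.1360, 0.5973, 1.5750)
ω' = ω + α·dt = (-0.9109, 0.8478, -0.2740)
Hamilton product q⊗(0,ω) = (0.2816139, -0.8469304, -0.8873512, -0.1612757)
updated quaternion q' = (0.0837, -0.1768, -0.0551, 0.9791)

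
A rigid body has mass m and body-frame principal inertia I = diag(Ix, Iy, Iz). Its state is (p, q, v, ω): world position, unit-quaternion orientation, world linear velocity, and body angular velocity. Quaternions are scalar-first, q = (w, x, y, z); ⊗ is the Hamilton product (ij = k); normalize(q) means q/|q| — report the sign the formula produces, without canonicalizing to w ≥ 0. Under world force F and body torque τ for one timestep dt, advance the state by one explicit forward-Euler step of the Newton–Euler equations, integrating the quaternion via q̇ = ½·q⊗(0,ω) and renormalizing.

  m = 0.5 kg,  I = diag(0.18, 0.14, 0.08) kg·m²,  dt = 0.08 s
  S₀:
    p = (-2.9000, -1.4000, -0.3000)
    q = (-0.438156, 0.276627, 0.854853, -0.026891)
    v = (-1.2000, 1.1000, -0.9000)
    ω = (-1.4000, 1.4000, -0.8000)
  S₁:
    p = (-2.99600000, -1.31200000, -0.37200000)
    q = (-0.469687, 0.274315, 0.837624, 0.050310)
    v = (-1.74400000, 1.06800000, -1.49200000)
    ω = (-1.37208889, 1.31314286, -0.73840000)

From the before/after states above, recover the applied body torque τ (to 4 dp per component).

τ = (0.1300, -0.0400, 0.1400)

rate change Δω = (0.02791111, -0.08685714, 0.06160000)
precession coupling = (0.0672, 0.1120, 0.0784)
τ = I·(Δω/dt) + ω₀×(Iω₀) = (0.1300, -0.0400, 0.1400)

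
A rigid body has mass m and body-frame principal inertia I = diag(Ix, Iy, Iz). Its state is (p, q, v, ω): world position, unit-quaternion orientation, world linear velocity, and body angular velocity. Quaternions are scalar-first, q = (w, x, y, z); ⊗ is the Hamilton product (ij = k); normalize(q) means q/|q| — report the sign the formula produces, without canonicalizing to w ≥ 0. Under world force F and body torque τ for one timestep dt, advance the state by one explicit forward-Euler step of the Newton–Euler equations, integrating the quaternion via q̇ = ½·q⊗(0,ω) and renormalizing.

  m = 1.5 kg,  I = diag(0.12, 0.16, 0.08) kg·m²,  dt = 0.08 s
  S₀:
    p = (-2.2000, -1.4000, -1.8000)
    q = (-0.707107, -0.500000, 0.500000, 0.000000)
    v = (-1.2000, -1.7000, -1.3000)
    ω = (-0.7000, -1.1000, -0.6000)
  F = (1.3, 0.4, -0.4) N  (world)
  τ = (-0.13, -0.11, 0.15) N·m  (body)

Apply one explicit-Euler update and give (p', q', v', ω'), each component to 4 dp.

angular accel α = (-0.6433, -0.7925, 1.4900)
new body rate ω' = (-0.7515, -1.1634, -0.4808)
Hamilton product q⊗(0,ω) = (0.2000000, 0.1949749, 0.4778177, 1.3242642)
updated quaternion q' = (-0.6980, -0.4914, 0.5183, 0.0529)
a = (0.8667, 0.2667, -0.2667)
p + v·dt = (-2.2960, -1.5360, -1.9040)
v + (F/m)dt = (-1.1307, -1.6787, -1.3213)

p' = (-2.2960, -1.5360, -1.9040)
q' = (-0.6980, -0.4914, 0.5183, 0.0529)
v' = (-1.1307, -1.6787, -1.3213)
ω' = (-0.7515, -1.1634, -0.4808)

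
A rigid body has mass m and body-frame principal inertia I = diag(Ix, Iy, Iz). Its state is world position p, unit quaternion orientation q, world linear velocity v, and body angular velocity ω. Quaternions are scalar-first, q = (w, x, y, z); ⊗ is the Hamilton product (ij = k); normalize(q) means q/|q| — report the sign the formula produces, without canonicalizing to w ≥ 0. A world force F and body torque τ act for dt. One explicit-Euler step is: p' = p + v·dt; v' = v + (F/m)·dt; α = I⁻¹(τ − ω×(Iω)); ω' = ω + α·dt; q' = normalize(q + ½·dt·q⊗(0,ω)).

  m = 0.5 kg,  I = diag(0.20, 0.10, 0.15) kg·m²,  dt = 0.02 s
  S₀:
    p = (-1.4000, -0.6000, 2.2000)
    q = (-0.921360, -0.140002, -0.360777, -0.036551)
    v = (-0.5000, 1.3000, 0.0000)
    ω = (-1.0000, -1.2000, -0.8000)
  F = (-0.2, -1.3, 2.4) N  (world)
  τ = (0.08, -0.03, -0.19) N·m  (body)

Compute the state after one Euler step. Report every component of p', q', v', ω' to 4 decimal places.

p' = (-1.4100, -0.5740, 2.2000)
q' = (-0.9272, -0.1283, -0.3504, -0.0311)
v' = (-0.5080, 1.2480, 0.0960)
ω' = (-0.9968, -1.2140, -0.8093)

p' = p + v·dt = (-1.4100, -0.5740, 2.2000)
new velocity v' = (-0.5080, 1.2480, 0.0960)
(τ − ω×Iω)/I = (0.1600, -0.7000, -0.4667)
ω' = ω + α·dt = (-0.9968, -1.2140, -0.8093)
q⊗(0,ω) = (-0.6021752, 1.1661204, 1.0301814, 0.5443134)
q' = normalize(q + ½dt·q⊗(0,ω)) = (-0.9272, -0.1283, -0.3504, -0.0311)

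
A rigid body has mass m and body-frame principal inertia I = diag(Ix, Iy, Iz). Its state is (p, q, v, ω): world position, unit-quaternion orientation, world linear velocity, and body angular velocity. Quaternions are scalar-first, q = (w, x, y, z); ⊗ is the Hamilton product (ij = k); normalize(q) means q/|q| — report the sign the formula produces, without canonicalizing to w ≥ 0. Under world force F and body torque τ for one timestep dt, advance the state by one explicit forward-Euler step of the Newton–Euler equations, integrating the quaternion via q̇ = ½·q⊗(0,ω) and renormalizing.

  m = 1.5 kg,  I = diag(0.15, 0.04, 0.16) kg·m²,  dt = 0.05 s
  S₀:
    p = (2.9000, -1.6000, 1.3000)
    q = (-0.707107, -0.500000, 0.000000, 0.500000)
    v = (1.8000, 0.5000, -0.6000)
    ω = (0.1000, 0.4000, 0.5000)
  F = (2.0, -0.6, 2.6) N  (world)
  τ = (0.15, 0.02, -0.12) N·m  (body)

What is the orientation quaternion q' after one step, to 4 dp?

q' = (-0.7120, -0.5067, 0.0004, 0.4861)

2q̇ = q⊗(0,ω) = (-0.2000000, -0.2707107, 0.0171572, -0.5535535)
updated quaternion q' = (-0.7120, -0.5067, 0.0004, 0.4861)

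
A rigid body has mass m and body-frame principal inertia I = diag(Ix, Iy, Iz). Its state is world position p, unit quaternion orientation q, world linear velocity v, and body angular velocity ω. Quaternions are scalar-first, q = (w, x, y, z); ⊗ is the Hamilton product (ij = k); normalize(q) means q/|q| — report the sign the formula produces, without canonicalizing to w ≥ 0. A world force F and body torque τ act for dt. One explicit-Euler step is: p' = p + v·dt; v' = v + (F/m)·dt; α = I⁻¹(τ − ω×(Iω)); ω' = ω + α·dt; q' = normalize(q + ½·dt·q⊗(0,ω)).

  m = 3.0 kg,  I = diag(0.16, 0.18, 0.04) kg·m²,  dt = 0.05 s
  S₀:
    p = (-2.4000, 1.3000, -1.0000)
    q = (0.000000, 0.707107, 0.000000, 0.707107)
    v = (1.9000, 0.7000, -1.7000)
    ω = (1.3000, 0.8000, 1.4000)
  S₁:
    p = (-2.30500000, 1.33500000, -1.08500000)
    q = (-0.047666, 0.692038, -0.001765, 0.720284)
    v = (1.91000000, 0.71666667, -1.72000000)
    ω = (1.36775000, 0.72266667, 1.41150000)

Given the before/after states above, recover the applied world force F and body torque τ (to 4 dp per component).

velocity change Δv = (0.01000000, 0.01666667, -0.02000000)
m·(v₁−v₀)/dt = (0.6000, 1.0000, -1.2000)
ω₁ − ω₀ = (0.06775000, -0.07733333, 0.01150000)
gyro term ω₀×Iω₀ = (-0.1568, 0.2184, 0.0208)
I·α + gyro = (0.0600, -0.0600, 0.0300)

F = (0.6000, 1.0000, -1.2000)
τ = (0.0600, -0.0600, 0.0300)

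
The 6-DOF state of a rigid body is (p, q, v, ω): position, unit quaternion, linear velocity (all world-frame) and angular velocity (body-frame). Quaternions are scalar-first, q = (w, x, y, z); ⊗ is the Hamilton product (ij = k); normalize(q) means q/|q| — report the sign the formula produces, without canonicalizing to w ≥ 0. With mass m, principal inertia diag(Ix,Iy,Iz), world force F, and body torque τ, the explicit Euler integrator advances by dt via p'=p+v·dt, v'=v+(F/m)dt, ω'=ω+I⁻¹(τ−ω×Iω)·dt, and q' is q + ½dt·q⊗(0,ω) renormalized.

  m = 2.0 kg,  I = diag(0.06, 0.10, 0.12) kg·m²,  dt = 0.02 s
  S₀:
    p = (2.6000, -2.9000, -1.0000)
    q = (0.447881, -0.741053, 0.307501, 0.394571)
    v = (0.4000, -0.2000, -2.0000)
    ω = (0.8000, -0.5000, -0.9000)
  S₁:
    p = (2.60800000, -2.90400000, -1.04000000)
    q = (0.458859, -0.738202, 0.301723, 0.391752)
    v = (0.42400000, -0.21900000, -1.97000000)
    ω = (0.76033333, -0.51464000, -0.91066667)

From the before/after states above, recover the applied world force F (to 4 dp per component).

F = (2.4000, -1.9000, 3.0000)

v₁ − v₀ = (0.02400000, -0.01900000, 0.03000000)
F = m·Δv/dt = (2.4000, -1.9000, 3.0000)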